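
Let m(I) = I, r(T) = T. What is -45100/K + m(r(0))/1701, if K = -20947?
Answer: 45100/20947 ≈ 2.1531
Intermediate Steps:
-45100/K + m(r(0))/1701 = -45100/(-20947) + 0/1701 = -45100*(-1/20947) + 0*(1/1701) = 45100/20947 + 0 = 45100/20947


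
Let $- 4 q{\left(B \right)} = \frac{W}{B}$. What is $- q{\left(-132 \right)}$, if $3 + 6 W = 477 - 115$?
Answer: $- \frac{359}{3168} \approx -0.11332$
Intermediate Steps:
$W = \frac{359}{6}$ ($W = - \frac{1}{2} + \frac{477 - 115}{6} = - \frac{1}{2} + \frac{1}{6} \cdot 362 = - \frac{1}{2} + \frac{181}{3} = \frac{359}{6} \approx 59.833$)
$q{\left(B \right)} = - \frac{359}{24 B}$ ($q{\left(B \right)} = - \frac{\frac{359}{6} \frac{1}{B}}{4} = - \frac{359}{24 B}$)
$- q{\left(-132 \right)} = - \frac{-359}{24 \left(-132\right)} = - \frac{\left(-359\right) \left(-1\right)}{24 \cdot 132} = \left(-1\right) \frac{359}{3168} = - \frac{359}{3168}$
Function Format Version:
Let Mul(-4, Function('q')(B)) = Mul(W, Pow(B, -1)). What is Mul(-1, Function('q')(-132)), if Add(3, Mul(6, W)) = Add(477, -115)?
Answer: Rational(-359, 3168) ≈ -0.11332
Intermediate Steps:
W = Rational(359, 6) (W = Add(Rational(-1, 2), Mul(Rational(1, 6), Add(477, -115))) = Add(Rational(-1, 2), Mul(Rational(1, 6), 362)) = Add(Rational(-1, 2), Rational(181, 3)) = Rational(359, 6) ≈ 59.833)
Function('q')(B) = Mul(Rational(-359, 24), Pow(B, -1)) (Function('q')(B) = Mul(Rational(-1, 4), Mul(Rational(359, 6), Pow(B, -1))) = Mul(Rational(-359, 24), Pow(B, -1)))
Mul(-1, Function('q')(-132)) = Mul(-1, Mul(Rational(-359, 24), Pow(-132, -1))) = Mul(-1, Mul(Rational(-359, 24), Rational(-1, 132))) = Mul(-1, Rational(359, 3168)) = Rational(-359, 3168)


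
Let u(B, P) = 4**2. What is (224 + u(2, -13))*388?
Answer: 93120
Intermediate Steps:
u(B, P) = 16
(224 + u(2, -13))*388 = (224 + 16)*388 = 240*388 = 93120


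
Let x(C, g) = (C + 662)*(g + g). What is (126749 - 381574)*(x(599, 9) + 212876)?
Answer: -60030144550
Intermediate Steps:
x(C, g) = 2*g*(662 + C) (x(C, g) = (662 + C)*(2*g) = 2*g*(662 + C))
(126749 - 381574)*(x(599, 9) + 212876) = (126749 - 381574)*(2*9*(662 + 599) + 212876) = -254825*(2*9*1261 + 212876) = -254825*(22698 + 212876) = -254825*235574 = -60030144550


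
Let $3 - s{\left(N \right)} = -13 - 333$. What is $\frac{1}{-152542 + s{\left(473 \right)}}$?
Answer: $- \frac{1}{152193} \approx -6.5706 \cdot 10^{-6}$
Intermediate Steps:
$s{\left(N \right)} = 349$ ($s{\left(N \right)} = 3 - \left(-13 - 333\right) = 3 - -346 = 3 + 346 = 349$)
$\frac{1}{-152542 + s{\left(473 \right)}} = \frac{1}{-152542 + 349} = \frac{1}{-152193} = - \frac{1}{152193}$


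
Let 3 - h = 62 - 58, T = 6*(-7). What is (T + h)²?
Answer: 1849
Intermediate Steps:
T = -42
h = -1 (h = 3 - (62 - 58) = 3 - 1*4 = 3 - 4 = -1)
(T + h)² = (-42 - 1)² = (-43)² = 1849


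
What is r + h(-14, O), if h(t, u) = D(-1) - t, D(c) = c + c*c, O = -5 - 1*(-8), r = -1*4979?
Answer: -4965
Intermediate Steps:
r = -4979
O = 3 (O = -5 + 8 = 3)
D(c) = c + c²
h(t, u) = -t (h(t, u) = -(1 - 1) - t = -1*0 - t = 0 - t = -t)
r + h(-14, O) = -4979 - 1*(-14) = -4979 + 14 = -4965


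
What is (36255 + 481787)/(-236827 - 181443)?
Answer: -259021/209135 ≈ -1.2385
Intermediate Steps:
(36255 + 481787)/(-236827 - 181443) = 518042/(-418270) = 518042*(-1/418270) = -259021/209135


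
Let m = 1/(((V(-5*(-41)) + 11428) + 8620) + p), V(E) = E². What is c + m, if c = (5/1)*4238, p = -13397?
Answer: 1031444441/48676 ≈ 21190.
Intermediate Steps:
m = 1/48676 (m = 1/((((-5*(-41))² + 11428) + 8620) - 13397) = 1/(((205² + 11428) + 8620) - 13397) = 1/(((42025 + 11428) + 8620) - 13397) = 1/((53453 + 8620) - 13397) = 1/(62073 - 13397) = 1/48676 ≈ 2.0544e-5)
c = 21190 (c = (5*1)*4238 = 5*4238 = 21190)
c + m = 21190 + 1/48676 = 1031444441/48676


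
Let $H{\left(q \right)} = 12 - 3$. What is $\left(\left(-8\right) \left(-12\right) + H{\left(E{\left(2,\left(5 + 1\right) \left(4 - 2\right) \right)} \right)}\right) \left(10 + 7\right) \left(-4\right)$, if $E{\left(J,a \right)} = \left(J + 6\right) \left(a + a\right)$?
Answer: $-7140$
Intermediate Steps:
$E{\left(J,a \right)} = 2 a \left(6 + J\right)$ ($E{\left(J,a \right)} = \left(6 + J\right) 2 a = 2 a \left(6 + J\right)$)
$H{\left(q \right)} = 9$ ($H{\left(q \right)} = 12 - 3 = 9$)
$\left(\left(-8\right) \left(-12\right) + H{\left(E{\left(2,\left(5 + 1\right) \left(4 - 2\right) \right)} \right)}\right) \left(10 + 7\right) \left(-4\right) = \left(\left(-8\right) \left(-12\right) + 9\right) \left(10 + 7\right) \left(-4\right) = \left(96 + 9\right) 17 \left(-4\right) = 105 \left(-68\right) = -7140$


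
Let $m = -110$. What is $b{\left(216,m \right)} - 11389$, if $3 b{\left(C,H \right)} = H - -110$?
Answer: $-11389$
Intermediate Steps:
$b{\left(C,H \right)} = \frac{110}{3} + \frac{H}{3}$ ($b{\left(C,H \right)} = \frac{H - -110}{3} = \frac{H + 110}{3} = \frac{110 + H}{3} = \frac{110}{3} + \frac{H}{3}$)
$b{\left(216,m \right)} - 11389 = \left(\frac{110}{3} + \frac{1}{3} \left(-110\right)\right) - 11389 = \left(\frac{110}{3} - \frac{110}{3}\right) - 11389 = 0 - 11389 = -11389$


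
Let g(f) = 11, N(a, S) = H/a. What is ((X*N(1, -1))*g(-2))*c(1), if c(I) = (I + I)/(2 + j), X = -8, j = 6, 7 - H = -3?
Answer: -220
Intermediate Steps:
H = 10 (H = 7 - 1*(-3) = 7 + 3 = 10)
N(a, S) = 10/a
c(I) = I/4 (c(I) = (I + I)/(2 + 6) = (2*I)/8 = (2*I)*(⅛) = I/4)
((X*N(1, -1))*g(-2))*c(1) = (-80/1*11)*((¼)*1) = (-80*11)*(¼) = (-8*10*11)*(¼) = -80*11*(¼) = -880*¼ = -220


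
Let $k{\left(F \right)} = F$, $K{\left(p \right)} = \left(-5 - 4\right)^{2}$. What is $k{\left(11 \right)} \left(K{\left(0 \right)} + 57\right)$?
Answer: $1518$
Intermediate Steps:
$K{\left(p \right)} = 81$ ($K{\left(p \right)} = \left(-9\right)^{2} = 81$)
$k{\left(11 \right)} \left(K{\left(0 \right)} + 57\right) = 11 \left(81 + 57\right) = 11 \cdot 138 = 1518$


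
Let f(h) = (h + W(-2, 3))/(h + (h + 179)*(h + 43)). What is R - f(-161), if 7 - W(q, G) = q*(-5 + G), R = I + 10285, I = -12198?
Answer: -4371363/2285 ≈ -1913.1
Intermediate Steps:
R = -1913 (R = -12198 + 10285 = -1913)
W(q, G) = 7 - q*(-5 + G)
f(h) = (3 + h)/(h + (43 + h)*(179 + h)) (f(h) = (h + (7 + 5*(-2) - 1*3*(-2)))/(h + (h + 179)*(h + 43)) = (h + (7 - 10 + 6))/(h + (179 + h)*(43 + h)) = (h + 3)/(h + (43 + h)*(179 + h)) = (3 + h)/(h + (43 + h)*(179 + h)))
R - f(-161) = -1913 - (3 - 161)/(7697 + (-161)² + 223*(-161)) = -1913 - (-158)/(7697 + 25921 - 35903) = -1913 - (-158)/(-2285) = -1913 - (-1)*(-158)/2285 = -1913 - 1*158/2285 = -1913 - 158/2285 = -4371363/2285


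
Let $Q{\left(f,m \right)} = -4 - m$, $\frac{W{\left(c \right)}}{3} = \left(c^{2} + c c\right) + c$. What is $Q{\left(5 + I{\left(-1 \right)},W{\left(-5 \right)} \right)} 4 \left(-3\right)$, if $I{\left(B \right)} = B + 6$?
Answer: $1668$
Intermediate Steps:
$W{\left(c \right)} = 3 c + 6 c^{2}$ ($W{\left(c \right)} = 3 \left(\left(c^{2} + c c\right) + c\right) = 3 \left(\left(c^{2} + c^{2}\right) + c\right) = 3 \left(2 c^{2} + c\right) = 3 \left(c + 2 c^{2}\right) = 3 c + 6 c^{2}$)
$I{\left(B \right)} = 6 + B$
$Q{\left(5 + I{\left(-1 \right)},W{\left(-5 \right)} \right)} 4 \left(-3\right) = \left(-4 - 3 \left(-5\right) \left(1 + 2 \left(-5\right)\right)\right) 4 \left(-3\right) = \left(-4 - 3 \left(-5\right) \left(1 - 10\right)\right) 4 \left(-3\right) = \left(-4 - 3 \left(-5\right) \left(-9\right)\right) 4 \left(-3\right) = \left(-4 - 135\right) 4 \left(-3\right) = \left(-139\right) 4 \left(-3\right) = \left(-556\right) \left(-3\right) = 1668$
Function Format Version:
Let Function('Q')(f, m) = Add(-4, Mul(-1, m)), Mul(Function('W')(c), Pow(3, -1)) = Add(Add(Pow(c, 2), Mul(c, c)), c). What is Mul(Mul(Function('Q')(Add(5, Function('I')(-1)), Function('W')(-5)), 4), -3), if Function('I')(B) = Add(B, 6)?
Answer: 1668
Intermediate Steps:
Function('W')(c) = Add(Mul(3, c), Mul(6, Pow(c, 2))) (Function('W')(c) = Mul(3, Add(Add(Pow(c, 2), Mul(c, c)), c)) = Mul(3, Add(Add(Pow(c, 2), Pow(c, 2)), c)) = Mul(3, Add(Mul(2, Pow(c, 2)), c)) = Mul(3, Add(c, Mul(2, Pow(c, 2)))) = Add(Mul(3, c), Mul(6, Pow(c, 2))))
Function('I')(B) = Add(6, B)
Mul(Mul(Function('Q')(Add(5, Function('I')(-1)), Function('W')(-5)), 4), -3) = Mul(Mul(Add(-4, Mul(-1, Mul(3, -5, Add(1, Mul(2, -5))))), 4), -3) = Mul(Mul(Add(-4, Mul(-1, Mul(3, -5, Add(1, -10)))), 4), -3) = Mul(Mul(Add(-4, Mul(-1, Mul(3, -5, -9))), 4), -3) = Mul(Mul(Add(-4, Mul(-1, 135)), 4), -3) = Mul(Mul(Add(-4, -135), 4), -3) = Mul(Mul(-139, 4), -3) = Mul(-556, -3) = 1668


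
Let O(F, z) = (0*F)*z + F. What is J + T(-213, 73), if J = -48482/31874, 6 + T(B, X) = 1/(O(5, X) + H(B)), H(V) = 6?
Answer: -1302556/175307 ≈ -7.4301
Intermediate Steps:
O(F, z) = F (O(F, z) = 0*z + F = 0 + F = F)
T(B, X) = -65/11 (T(B, X) = -6 + 1/(5 + 6) = -6 + 1/11 = -65/11)
J = -24241/15937 (J = -48482*1/31874 = -24241/15937 ≈ -1.5211)
J + T(-213, 73) = -24241/15937 - 65/11 = -1302556/175307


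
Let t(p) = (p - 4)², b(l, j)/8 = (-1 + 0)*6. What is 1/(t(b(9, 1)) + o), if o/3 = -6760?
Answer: -1/17576 ≈ -5.6896e-5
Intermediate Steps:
o = -20280 (o = 3*(-6760) = -20280)
b(l, j) = -48 (b(l, j) = 8*((-1 + 0)*6) = 8*(-1*6) = 8*(-6) = -48)
t(p) = (-4 + p)²
1/(t(b(9, 1)) + o) = 1/((-4 - 48)² - 20280) = 1/((-52)² - 20280) = 1/(2704 - 20280) = 1/(-17576) = -1/17576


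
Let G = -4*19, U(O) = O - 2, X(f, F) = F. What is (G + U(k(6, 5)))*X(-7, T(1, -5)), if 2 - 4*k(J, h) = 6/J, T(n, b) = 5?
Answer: -1555/4 ≈ -388.75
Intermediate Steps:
k(J, h) = ½ - 3/(2*J)
U(O) = -2 + O
G = -76
(G + U(k(6, 5)))*X(-7, T(1, -5)) = (-76 + (-2 + (½)*(-3 + 6)/6))*5 = (-76 + (-2 + (½)*(⅙)*3))*5 = (-76 + (-2 + ¼))*5 = (-76 - 7/4)*5 = -311/4*5 = -1555/4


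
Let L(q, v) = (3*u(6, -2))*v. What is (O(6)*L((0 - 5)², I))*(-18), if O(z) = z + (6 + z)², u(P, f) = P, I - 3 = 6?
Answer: -437400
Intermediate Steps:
I = 9 (I = 3 + 6 = 9)
L(q, v) = 18*v (L(q, v) = (3*6)*v = 18*v)
(O(6)*L((0 - 5)², I))*(-18) = ((6 + (6 + 6)²)*(18*9))*(-18) = ((6 + 12²)*162)*(-18) = ((6 + 144)*162)*(-18) = (150*162)*(-18) = 24300*(-18) = -437400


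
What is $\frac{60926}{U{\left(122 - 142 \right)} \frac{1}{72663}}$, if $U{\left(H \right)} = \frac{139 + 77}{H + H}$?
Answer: $- \frac{7378443230}{9} \approx -8.1983 \cdot 10^{8}$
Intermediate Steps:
$U{\left(H \right)} = \frac{108}{H}$ ($U{\left(H \right)} = \frac{216}{2 H} = 216 \frac{1}{2 H} = \frac{108}{H}$)
$\frac{60926}{U{\left(122 - 142 \right)} \frac{1}{72663}} = \frac{60926}{\frac{108}{122 - 142} \cdot \frac{1}{72663}} = \frac{60926}{\frac{108}{-20} \cdot \frac{1}{72663}} = \frac{60926}{108 \left(- \frac{1}{20}\right) \frac{1}{72663}} = \frac{60926}{\left(- \frac{27}{5}\right) \frac{1}{72663}} = \frac{60926}{- \frac{9}{121105}} = 60926 \left(- \frac{121105}{9}\right) = - \frac{7378443230}{9}$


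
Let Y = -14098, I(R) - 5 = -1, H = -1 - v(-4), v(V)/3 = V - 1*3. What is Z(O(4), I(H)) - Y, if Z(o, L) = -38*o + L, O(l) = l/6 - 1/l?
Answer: 84517/6 ≈ 14086.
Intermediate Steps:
v(V) = -9 + 3*V (v(V) = 3*(V - 1*3) = 3*(V - 3) = 3*(-3 + V) = -9 + 3*V)
H = 20 (H = -1 - (-9 + 3*(-4)) = -1 - (-9 - 12) = -1 - 1*(-21) = -1 + 21 = 20)
I(R) = 4 (I(R) = 5 - 1 = 4)
O(l) = -1/l + l/6 (O(l) = l*(1/6) - 1/l = l/6 - 1/l = -1/l + l/6)
Z(o, L) = L - 38*o
Z(O(4), I(H)) - Y = (4 - 38*(-1/4 + (1/6)*4)) - 1*(-14098) = (4 - 38*(-1*1/4 + 2/3)) + 14098 = (4 - 38*(-1/4 + 2/3)) + 14098 = (4 - 38*5/12) + 14098 = (4 - 95/6) + 14098 = -71/6 + 14098 = 84517/6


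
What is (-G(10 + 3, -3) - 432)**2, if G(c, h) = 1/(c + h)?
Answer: 18671041/100 ≈ 1.8671e+5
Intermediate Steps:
(-G(10 + 3, -3) - 432)**2 = (-1/((10 + 3) - 3) - 432)**2 = (-1/(13 - 3) - 432)**2 = (-1/10 - 432)**2 = (-4321/10)**2 = 18671041/100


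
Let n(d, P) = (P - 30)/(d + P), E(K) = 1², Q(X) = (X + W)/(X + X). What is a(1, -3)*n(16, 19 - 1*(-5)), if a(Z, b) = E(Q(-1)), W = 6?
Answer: -3/20 ≈ -0.15000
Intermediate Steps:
Q(X) = (6 + X)/(2*X) (Q(X) = (X + 6)/(X + X) = (6 + X)/((2*X)) = (6 + X)*(1/(2*X)) = (6 + X)/(2*X))
E(K) = 1
a(Z, b) = 1
n(d, P) = (-30 + P)/(P + d)
a(1, -3)*n(16, 19 - 1*(-5)) = 1*((-30 + (19 - 1*(-5)))/((19 - 1*(-5)) + 16)) = 1*((-30 + (19 + 5))/((19 + 5) + 16)) = 1*((-30 + 24)/(24 + 16)) = 1*(-6/40) = 1*((1/40)*(-6)) = 1*(-3/20) = -3/20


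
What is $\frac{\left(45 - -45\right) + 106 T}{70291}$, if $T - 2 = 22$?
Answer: $\frac{2634}{70291} \approx 0.037473$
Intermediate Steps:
$T = 24$ ($T = 2 + 22 = 24$)
$\frac{\left(45 - -45\right) + 106 T}{70291} = \frac{\left(45 - -45\right) + 106 \cdot 24}{70291} = \left(\left(45 + 45\right) + 2544\right) \frac{1}{70291} = \left(90 + 2544\right) \frac{1}{70291} = 2634 \cdot \frac{1}{70291} = \frac{2634}{70291}$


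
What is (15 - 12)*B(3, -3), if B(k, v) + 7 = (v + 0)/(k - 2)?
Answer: -30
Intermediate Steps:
B(k, v) = -7 + v/(-2 + k) (B(k, v) = -7 + (v + 0)/(k - 2) = -7 + v/(-2 + k))
(15 - 12)*B(3, -3) = (15 - 12)*((14 - 3 - 7*3)/(-2 + 3)) = 3*((14 - 3 - 21)/1) = 3*(1*(-10)) = 3*(-10) = -30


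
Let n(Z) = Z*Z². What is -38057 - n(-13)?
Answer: -35860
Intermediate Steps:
n(Z) = Z³
-38057 - n(-13) = -38057 - 1*(-13)³ = -38057 - 1*(-2197) = -38057 + 2197 = -35860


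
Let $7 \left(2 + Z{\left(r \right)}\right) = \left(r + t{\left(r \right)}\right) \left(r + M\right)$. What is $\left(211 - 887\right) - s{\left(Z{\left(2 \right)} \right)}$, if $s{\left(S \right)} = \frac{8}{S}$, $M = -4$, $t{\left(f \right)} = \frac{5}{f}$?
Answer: $- \frac{15492}{23} \approx -673.57$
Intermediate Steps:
$Z{\left(r \right)} = -2 + \frac{\left(-4 + r\right) \left(r + \frac{5}{r}\right)}{7}$ ($Z{\left(r \right)} = -2 + \frac{\left(r + \frac{5}{r}\right) \left(r - 4\right)}{7} = -2 + \frac{\left(r + \frac{5}{r}\right) \left(-4 + r\right)}{7} = -2 + \frac{\left(-4 + r\right) \left(r + \frac{5}{r}\right)}{7}$)
$\left(211 - 887\right) - s{\left(Z{\left(2 \right)} \right)} = \left(211 - 887\right) - \frac{8}{\frac{1}{7} \cdot \frac{1}{2} \left(-20 + 2 \left(-9 + 2^{2} - 8\right)\right)} = \left(211 - 887\right) - \frac{8}{\frac{1}{7} \cdot \frac{1}{2} \left(-20 + 2 \left(-9 + 4 - 8\right)\right)} = -676 - \frac{8}{\frac{1}{7} \cdot \frac{1}{2} \left(-20 + 2 \left(-13\right)\right)} = -676 - \frac{8}{\frac{1}{7} \cdot \frac{1}{2} \left(-20 - 26\right)} = -676 - \frac{8}{\frac{1}{7} \cdot \frac{1}{2} \left(-46\right)} = -676 - \frac{8}{- \frac{23}{7}} = -676 - 8 \left(- \frac{7}{23}\right) = -676 - - \frac{56}{23} = -676 + \frac{56}{23} = - \frac{15492}{23}$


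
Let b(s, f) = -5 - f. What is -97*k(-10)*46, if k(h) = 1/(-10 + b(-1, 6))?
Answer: 4462/21 ≈ 212.48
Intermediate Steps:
k(h) = -1/21 (k(h) = 1/(-10 + (-5 - 1*6)) = 1/(-10 + (-5 - 6)) = 1/(-10 - 11) = 1/(-21) = -1/21)
-97*k(-10)*46 = -97*(-1/21)*46 = (97/21)*46 = 4462/21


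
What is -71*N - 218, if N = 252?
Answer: -18110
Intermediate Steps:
-71*N - 218 = -71*252 - 218 = -17892 - 218 = -18110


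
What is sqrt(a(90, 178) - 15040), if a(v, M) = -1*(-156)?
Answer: 122*I ≈ 122.0*I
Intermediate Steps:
a(v, M) = 156
sqrt(a(90, 178) - 15040) = sqrt(156 - 15040) = sqrt(-14884) = 122*I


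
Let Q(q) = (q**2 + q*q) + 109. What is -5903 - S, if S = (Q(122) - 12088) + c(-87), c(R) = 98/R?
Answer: -2061106/87 ≈ -23691.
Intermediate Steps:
Q(q) = 109 + 2*q**2 (Q(q) = (q**2 + q**2) + 109 = 2*q**2 + 109 = 109 + 2*q**2)
S = 1547545/87 (S = ((109 + 2*122**2) - 12088) + 98/(-87) = ((109 + 2*14884) - 12088) + 98*(-1/87) = ((109 + 29768) - 12088) - 98/87 = (29877 - 12088) - 98/87 = 17789 - 98/87 = 1547545/87 ≈ 17788.)
-5903 - S = -5903 - 1*1547545/87 = -5903 - 1547545/87 = -2061106/87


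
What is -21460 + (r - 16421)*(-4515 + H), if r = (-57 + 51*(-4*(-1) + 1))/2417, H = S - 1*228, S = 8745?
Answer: -158888683538/2417 ≈ -6.5738e+7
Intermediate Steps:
H = 8517 (H = 8745 - 1*228 = 8745 - 228 = 8517)
r = 198/2417 (r = (-57 + 51*(4 + 1))*(1/2417) = (-57 + 51*5)*(1/2417) = (-57 + 255)*(1/2417) = 198*(1/2417) = 198/2417 ≈ 0.081920)
-21460 + (r - 16421)*(-4515 + H) = -21460 + (198/2417 - 16421)*(-4515 + 8517) = -21460 - 39689359/2417*4002 = -21460 - 158836814718/2417 = -158888683538/2417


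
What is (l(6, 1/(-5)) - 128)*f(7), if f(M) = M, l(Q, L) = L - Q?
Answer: -4697/5 ≈ -939.40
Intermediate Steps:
(l(6, 1/(-5)) - 128)*f(7) = ((1/(-5) - 1*6) - 128)*7 = ((-⅕ - 6) - 128)*7 = (-31/5 - 128)*7 = -671/5*7 = -4697/5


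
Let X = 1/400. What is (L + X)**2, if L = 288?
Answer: 13271270401/160000 ≈ 82946.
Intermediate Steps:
X = 1/400 ≈ 0.0025000
(L + X)**2 = (288 + 1/400)**2 = (115201/400)**2 = 13271270401/160000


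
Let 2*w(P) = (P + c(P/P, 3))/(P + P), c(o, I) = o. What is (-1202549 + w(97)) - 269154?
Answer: -285510333/194 ≈ -1.4717e+6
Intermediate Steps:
w(P) = (1 + P)/(4*P) (w(P) = ((P + P/P)/(P + P))/2 = ((P + 1)/((2*P)))/2 = ((1 + P)*(1/(2*P)))/2 = ((1 + P)/(2*P))/2 = (1 + P)/(4*P))
(-1202549 + w(97)) - 269154 = (-1202549 + (1/4)*(1 + 97)/97) - 269154 = (-1202549 + (1/4)*(1/97)*98) - 269154 = (-1202549 + 49/194) - 269154 = -233294457/194 - 269154 = -285510333/194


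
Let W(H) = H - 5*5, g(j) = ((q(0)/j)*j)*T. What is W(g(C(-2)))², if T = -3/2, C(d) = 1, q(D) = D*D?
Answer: 625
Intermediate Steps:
q(D) = D²
T = -3/2 (T = -3*½ = -3/2 ≈ -1.5000)
g(j) = 0 (g(j) = ((0²/j)*j)*(-3/2) = ((0/j)*j)*(-3/2) = (0*j)*(-3/2) = 0*(-3/2) = 0)
W(H) = -25 + H (W(H) = H - 25 = -25 + H)
W(g(C(-2)))² = (-25 + 0)² = (-25)² = 625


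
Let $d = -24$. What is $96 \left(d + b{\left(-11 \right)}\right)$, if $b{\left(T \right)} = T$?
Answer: $-3360$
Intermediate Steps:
$96 \left(d + b{\left(-11 \right)}\right) = 96 \left(-24 - 11\right) = 96 \left(-35\right) = -3360$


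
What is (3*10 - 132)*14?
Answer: -1428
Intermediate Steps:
(3*10 - 132)*14 = (30 - 132)*14 = -102*14 = -1428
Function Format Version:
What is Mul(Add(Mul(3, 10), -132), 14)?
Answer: -1428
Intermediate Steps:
Mul(Add(Mul(3, 10), -132), 14) = Mul(Add(30, -132), 14) = Mul(-102, 14) = -1428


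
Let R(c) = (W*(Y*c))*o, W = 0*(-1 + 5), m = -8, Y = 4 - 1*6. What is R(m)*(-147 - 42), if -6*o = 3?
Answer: 0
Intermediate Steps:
Y = -2 (Y = 4 - 6 = -2)
o = -½ (o = -⅙*3 = -½ ≈ -0.50000)
W = 0 (W = 0*4 = 0)
R(c) = 0 (R(c) = (0*(-2*c))*(-½) = 0*(-½) = 0)
R(m)*(-147 - 42) = 0*(-147 - 42) = 0*(-189) = 0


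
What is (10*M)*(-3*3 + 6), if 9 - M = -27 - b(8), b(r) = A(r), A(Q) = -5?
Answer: -930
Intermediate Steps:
b(r) = -5
M = 31 (M = 9 - (-27 - 1*(-5)) = 9 - (-27 + 5) = 9 - 1*(-22) = 9 + 22 = 31)
(10*M)*(-3*3 + 6) = (10*31)*(-3*3 + 6) = 310*(-9 + 6) = 310*(-3) = -930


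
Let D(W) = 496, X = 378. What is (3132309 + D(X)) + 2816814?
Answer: 5949619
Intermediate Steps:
(3132309 + D(X)) + 2816814 = (3132309 + 496) + 2816814 = 3132805 + 2816814 = 5949619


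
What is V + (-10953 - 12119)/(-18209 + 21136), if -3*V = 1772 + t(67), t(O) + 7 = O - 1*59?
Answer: -1752929/2927 ≈ -598.88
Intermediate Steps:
t(O) = -66 + O (t(O) = -7 + (O - 1*59) = -7 + (O - 59) = -7 + (-59 + O) = -66 + O)
V = -591 (V = -(1772 + (-66 + 67))/3 = -(1772 + 1)/3 = -⅓*1773 = -591)
V + (-10953 - 12119)/(-18209 + 21136) = -591 + (-10953 - 12119)/(-18209 + 21136) = -591 - 23072/2927 = -1752929/2927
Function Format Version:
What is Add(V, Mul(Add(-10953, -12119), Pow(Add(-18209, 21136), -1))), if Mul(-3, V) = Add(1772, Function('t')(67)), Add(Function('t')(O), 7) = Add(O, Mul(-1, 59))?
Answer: Rational(-1752929, 2927) ≈ -598.88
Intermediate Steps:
Function('t')(O) = Add(-66, O) (Function('t')(O) = Add(-7, Add(O, Mul(-1, 59))) = Add(-7, Add(O, -59)) = Add(-7, Add(-59, O)) = Add(-66, O))
V = -591 (V = Mul(Rational(-1, 3), Add(1772, Add(-66, 67))) = Mul(Rational(-1, 3), Add(1772, 1)) = Mul(Rational(-1, 3), 1773) = -591)
Add(V, Mul(Add(-10953, -12119), Pow(Add(-18209, 21136), -1))) = Add(-591, Mul(Add(-10953, -12119), Pow(Add(-18209, 21136), -1))) = Add(-591, Mul(-23072, Pow(2927, -1))) = Add(-591, Mul(-23072, Rational(1, 2927))) = Add(-591, Rational(-23072, 2927)) = Rational(-1752929, 2927)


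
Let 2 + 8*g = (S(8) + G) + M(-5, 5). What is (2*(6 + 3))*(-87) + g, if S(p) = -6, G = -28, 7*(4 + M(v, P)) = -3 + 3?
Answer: -1571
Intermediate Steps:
M(v, P) = -4 (M(v, P) = -4 + (-3 + 3)/7 = -4 + (⅐)*0 = -4 + 0 = -4)
g = -5 (g = -¼ + ((-6 - 28) - 4)/8 = -¼ + (-34 - 4)/8 = -¼ + (⅛)*(-38) = -¼ - 19/4 = -5)
(2*(6 + 3))*(-87) + g = (2*(6 + 3))*(-87) - 5 = (2*9)*(-87) - 5 = 18*(-87) - 5 = -1566 - 5 = -1571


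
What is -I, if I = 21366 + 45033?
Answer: -66399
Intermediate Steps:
I = 66399
-I = -1*66399 = -66399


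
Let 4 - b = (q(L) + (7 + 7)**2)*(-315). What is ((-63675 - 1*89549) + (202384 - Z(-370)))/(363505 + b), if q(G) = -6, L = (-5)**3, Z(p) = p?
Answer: 49530/423359 ≈ 0.11699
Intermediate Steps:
L = -125
b = 59854 (b = 4 - (-6 + (7 + 7)**2)*(-315) = 4 - (-6 + 14**2)*(-315) = 4 - (-6 + 196)*(-315) = 4 - 190*(-315) = 4 - 1*(-59850) = 4 + 59850 = 59854)
((-63675 - 1*89549) + (202384 - Z(-370)))/(363505 + b) = ((-63675 - 1*89549) + (202384 - 1*(-370)))/(363505 + 59854) = ((-63675 - 89549) + (202384 + 370))/423359 = (-153224 + 202754)*(1/423359) = 49530*(1/423359) = 49530/423359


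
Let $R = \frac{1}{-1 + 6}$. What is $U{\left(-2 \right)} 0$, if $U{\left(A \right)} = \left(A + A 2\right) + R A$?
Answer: $0$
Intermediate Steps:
$R = \frac{1}{5} \approx 0.2$
$U{\left(A \right)} = \frac{16 A}{5}$ ($U{\left(A \right)} = \left(A + A 2\right) + \frac{A}{5} = \left(A + 2 A\right) + \frac{A}{5} = 3 A + \frac{A}{5} = \frac{16 A}{5}$)
$U{\left(-2 \right)} 0 = \frac{16}{5} \left(-2\right) 0 = \left(- \frac{32}{5}\right) 0 = 0$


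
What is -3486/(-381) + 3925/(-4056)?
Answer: 4214597/515112 ≈ 8.1819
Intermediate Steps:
-3486/(-381) + 3925/(-4056) = -3486*(-1/381) + 3925*(-1/4056) = 1162/127 - 3925/4056 = 4214597/515112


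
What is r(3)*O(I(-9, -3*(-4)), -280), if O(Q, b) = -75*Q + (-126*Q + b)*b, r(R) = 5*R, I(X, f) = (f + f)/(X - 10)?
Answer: 9670200/19 ≈ 5.0896e+5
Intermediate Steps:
I(X, f) = 2*f/(-10 + X) (I(X, f) = (2*f)/(-10 + X) = 2*f/(-10 + X))
O(Q, b) = -75*Q + b*(b - 126*Q) (O(Q, b) = -75*Q + (b - 126*Q)*b = -75*Q + b*(b - 126*Q))
r(3)*O(I(-9, -3*(-4)), -280) = (5*3)*((-280)**2 - 150*(-3*(-4))/(-10 - 9) - 126*2*(-3*(-4))/(-10 - 9)*(-280)) = 15*(78400 - 150*12/(-19) - 126*2*12/(-19)*(-280)) = 15*(78400 - 150*12*(-1)/19 - 126*2*12*(-1/19)*(-280)) = 15*(78400 - 75*(-24/19) - 126*(-24/19)*(-280)) = 15*(78400 + 1800/19 - 846720/19) = 15*(644680/19) = 9670200/19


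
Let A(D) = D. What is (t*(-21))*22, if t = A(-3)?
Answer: 1386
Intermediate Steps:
t = -3
(t*(-21))*22 = -3*(-21)*22 = 63*22 = 1386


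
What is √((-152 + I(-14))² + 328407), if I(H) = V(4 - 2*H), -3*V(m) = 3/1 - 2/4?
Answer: √12663541/6 ≈ 593.10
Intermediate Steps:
V(m) = -⅚ (V(m) = -(3/1 - 2/4)/3 = -(3*1 - 2*¼)/3 = -(3 - ½)/3 = -⅓*5/2 = -⅚)
I(H) = -⅚
√((-152 + I(-14))² + 328407) = √((-152 - ⅚)² + 328407) = √((-917/6)² + 328407) = √(840889/36 + 328407) = √(12663541/36) = √12663541/6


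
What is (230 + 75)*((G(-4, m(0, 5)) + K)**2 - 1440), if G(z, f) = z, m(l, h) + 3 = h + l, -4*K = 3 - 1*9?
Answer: -1749175/4 ≈ -4.3729e+5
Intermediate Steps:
K = 3/2 (K = -(3 - 1*9)/4 = -(3 - 9)/4 = -1/4*(-6) = 3/2 ≈ 1.5000)
m(l, h) = -3 + h + l (m(l, h) = -3 + (h + l) = -3 + h + l)
(230 + 75)*((G(-4, m(0, 5)) + K)**2 - 1440) = (230 + 75)*((-4 + 3/2)**2 - 1440) = 305*((-5/2)**2 - 1440) = 305*(25/4 - 1440) = 305*(-5735/4) = -1749175/4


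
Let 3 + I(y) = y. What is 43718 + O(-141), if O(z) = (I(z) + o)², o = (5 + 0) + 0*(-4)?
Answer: 63039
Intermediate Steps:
I(y) = -3 + y
o = 5 (o = 5 + 0 = 5)
O(z) = (2 + z)² (O(z) = ((-3 + z) + 5)² = (2 + z)²)
43718 + O(-141) = 43718 + (2 - 141)² = 43718 + (-139)² = 43718 + 19321 = 63039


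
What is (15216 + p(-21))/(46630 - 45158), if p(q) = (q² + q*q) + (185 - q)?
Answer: 1019/92 ≈ 11.076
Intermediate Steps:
p(q) = 185 - q + 2*q² (p(q) = (q² + q²) + (185 - q) = 2*q² + (185 - q) = 185 - q + 2*q²)
(15216 + p(-21))/(46630 - 45158) = (15216 + (185 - 1*(-21) + 2*(-21)²))/(46630 - 45158) = (15216 + (185 + 21 + 2*441))/1472 = (15216 + (185 + 21 + 882))*(1/1472) = (15216 + 1088)*(1/1472) = 16304*(1/1472) = 1019/92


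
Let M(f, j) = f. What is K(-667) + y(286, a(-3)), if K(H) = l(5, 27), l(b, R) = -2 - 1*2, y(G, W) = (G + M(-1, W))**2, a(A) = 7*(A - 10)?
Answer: 81221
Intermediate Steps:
a(A) = -70 + 7*A (a(A) = 7*(-10 + A) = -70 + 7*A)
y(G, W) = (-1 + G)**2 (y(G, W) = (G - 1)**2 = (-1 + G)**2)
l(b, R) = -4 (l(b, R) = -2 - 2 = -4)
K(H) = -4
K(-667) + y(286, a(-3)) = -4 + (-1 + 286)**2 = -4 + 285**2 = -4 + 81225 = 81221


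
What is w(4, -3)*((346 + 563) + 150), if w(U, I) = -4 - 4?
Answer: -8472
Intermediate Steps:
w(U, I) = -8
w(4, -3)*((346 + 563) + 150) = -8*((346 + 563) + 150) = -8*(909 + 150) = -8*1059 = -8472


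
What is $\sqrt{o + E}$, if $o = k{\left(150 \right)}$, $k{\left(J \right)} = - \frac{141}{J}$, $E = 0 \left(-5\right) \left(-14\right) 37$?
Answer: $\frac{i \sqrt{94}}{10} \approx 0.96954 i$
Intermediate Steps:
$E = 0$ ($E = 0 \left(-14\right) 37 = 0 \cdot 37 = 0$)
$o = - \frac{47}{50}$ ($o = - \frac{141}{150} = \left(-141\right) \frac{1}{150} = - \frac{47}{50} \approx -0.94$)
$\sqrt{o + E} = \sqrt{- \frac{47}{50} + 0} = \sqrt{- \frac{47}{50}} = \frac{i \sqrt{94}}{10}$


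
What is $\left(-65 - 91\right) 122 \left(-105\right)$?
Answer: $1998360$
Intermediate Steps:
$\left(-65 - 91\right) 122 \left(-105\right) = \left(-156\right) 122 \left(-105\right) = \left(-19032\right) \left(-105\right) = 1998360$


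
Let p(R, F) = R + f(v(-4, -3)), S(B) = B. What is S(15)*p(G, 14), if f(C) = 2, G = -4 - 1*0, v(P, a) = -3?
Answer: -30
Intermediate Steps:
G = -4 (G = -4 + 0 = -4)
p(R, F) = 2 + R (p(R, F) = R + 2 = 2 + R)
S(15)*p(G, 14) = 15*(2 - 4) = 15*(-2) = -30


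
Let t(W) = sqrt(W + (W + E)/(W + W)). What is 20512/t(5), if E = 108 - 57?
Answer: 20512*sqrt(265)/53 ≈ 6300.2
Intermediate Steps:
E = 51
t(W) = sqrt(W + (51 + W)/(2*W)) (t(W) = sqrt(W + (W + 51)/(W + W)) = sqrt(W + (51 + W)/((2*W))) = sqrt(W + (51 + W)*(1/(2*W))) = sqrt(W + (51 + W)/(2*W)))
20512/t(5) = 20512/((sqrt(2 + 4*5 + 102/5)/2)) = 20512/((sqrt(2 + 20 + 102*(1/5))/2)) = 20512/((sqrt(2 + 20 + 102/5)/2)) = 20512/((sqrt(212/5)/2)) = 20512/(((2*sqrt(265)/5)/2)) = 20512/((sqrt(265)/5)) = 20512*(sqrt(265)/53) = 20512*sqrt(265)/53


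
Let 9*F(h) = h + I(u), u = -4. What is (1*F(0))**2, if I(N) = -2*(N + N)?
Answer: 256/81 ≈ 3.1605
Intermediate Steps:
I(N) = -4*N
F(h) = 16/9 + h/9 (F(h) = (h - 4*(-4))/9 = (h + 16)/9 = (16 + h)/9 = 16/9 + h/9)
(1*F(0))**2 = (1*(16/9 + (1/9)*0))**2 = (1*(16/9 + 0))**2 = (1*(16/9))**2 = (16/9)**2 = 256/81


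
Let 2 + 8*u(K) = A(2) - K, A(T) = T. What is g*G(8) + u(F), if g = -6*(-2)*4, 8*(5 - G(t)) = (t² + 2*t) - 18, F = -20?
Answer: -259/2 ≈ -129.50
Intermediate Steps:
G(t) = 29/4 - t/4 - t²/8 (G(t) = 5 - ((t² + 2*t) - 18)/8 = 5 - (-18 + t² + 2*t)/8 = 5 + (9/4 - t/4 - t²/8) = 29/4 - t/4 - t²/8)
g = 48 (g = 12*4 = 48)
u(K) = -K/8 (u(K) = -¼ + (2 - K)/8 = -¼ + (¼ - K/8) = -K/8)
g*G(8) + u(F) = 48*(29/4 - ¼*8 - ⅛*8²) - ⅛*(-20) = 48*(29/4 - 2 - ⅛*64) + 5/2 = 48*(29/4 - 2 - 8) + 5/2 = 48*(-11/4) + 5/2 = -132 + 5/2 = -259/2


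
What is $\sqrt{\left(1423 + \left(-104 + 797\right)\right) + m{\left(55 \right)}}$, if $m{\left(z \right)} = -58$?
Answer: $7 \sqrt{42} \approx 45.365$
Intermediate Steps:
$\sqrt{\left(1423 + \left(-104 + 797\right)\right) + m{\left(55 \right)}} = \sqrt{\left(1423 + \left(-104 + 797\right)\right) - 58} = \sqrt{\left(1423 + 693\right) - 58} = \sqrt{2116 - 58} = \sqrt{2058} = 7 \sqrt{42}$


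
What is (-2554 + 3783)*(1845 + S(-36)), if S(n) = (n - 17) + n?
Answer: 2158124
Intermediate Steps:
S(n) = -17 + 2*n (S(n) = (-17 + n) + n = -17 + 2*n)
(-2554 + 3783)*(1845 + S(-36)) = (-2554 + 3783)*(1845 + (-17 + 2*(-36))) = 1229*(1845 + (-17 - 72)) = 1229*(1845 - 89) = 1229*1756 = 2158124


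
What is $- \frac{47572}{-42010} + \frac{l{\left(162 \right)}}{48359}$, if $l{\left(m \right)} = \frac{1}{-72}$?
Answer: $\frac{82819215523}{73136217240} \approx 1.1324$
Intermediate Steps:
$l{\left(m \right)} = - \frac{1}{72}$
$- \frac{47572}{-42010} + \frac{l{\left(162 \right)}}{48359} = - \frac{47572}{-42010} - \frac{1}{72 \cdot 48359} = \left(-47572\right) \left(- \frac{1}{42010}\right) - \frac{1}{3481848} = \frac{23786}{21005} - \frac{1}{3481848} = \frac{82819215523}{73136217240}$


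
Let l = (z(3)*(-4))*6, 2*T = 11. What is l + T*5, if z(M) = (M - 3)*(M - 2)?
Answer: 55/2 ≈ 27.500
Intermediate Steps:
T = 11/2 (T = (1/2)*11 = 11/2 ≈ 5.5000)
z(M) = (-3 + M)*(-2 + M)
l = 0 (l = ((6 + 3**2 - 5*3)*(-4))*6 = ((6 + 9 - 15)*(-4))*6 = (0*(-4))*6 = 0*6 = 0)
l + T*5 = 0 + (11/2)*5 = 0 + 55/2 = 55/2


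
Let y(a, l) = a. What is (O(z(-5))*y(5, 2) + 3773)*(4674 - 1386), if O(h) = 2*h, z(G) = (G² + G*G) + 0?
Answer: 14049624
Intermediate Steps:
z(G) = 2*G² (z(G) = (G² + G²) + 0 = 2*G² + 0 = 2*G²)
(O(z(-5))*y(5, 2) + 3773)*(4674 - 1386) = ((2*(2*(-5)²))*5 + 3773)*(4674 - 1386) = ((2*(2*25))*5 + 3773)*3288 = ((2*50)*5 + 3773)*3288 = (100*5 + 3773)*3288 = (500 + 3773)*3288 = 4273*3288 = 14049624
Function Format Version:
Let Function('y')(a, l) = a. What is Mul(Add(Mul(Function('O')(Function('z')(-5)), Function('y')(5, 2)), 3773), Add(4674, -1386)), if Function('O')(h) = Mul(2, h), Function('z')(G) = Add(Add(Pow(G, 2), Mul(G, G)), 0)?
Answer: 14049624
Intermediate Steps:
Function('z')(G) = Mul(2, Pow(G, 2)) (Function('z')(G) = Add(Add(Pow(G, 2), Pow(G, 2)), 0) = Add(Mul(2, Pow(G, 2)), 0) = Mul(2, Pow(G, 2)))
Mul(Add(Mul(Function('O')(Function('z')(-5)), Function('y')(5, 2)), 3773), Add(4674, -1386)) = Mul(Add(Mul(Mul(2, Mul(2, Pow(-5, 2))), 5), 3773), Add(4674, -1386)) = Mul(Add(Mul(Mul(2, Mul(2, 25)), 5), 3773), 3288) = Mul(Add(Mul(Mul(2, 50), 5), 3773), 3288) = Mul(Add(Mul(100, 5), 3773), 3288) = Mul(Add(500, 3773), 3288) = Mul(4273, 3288) = 14049624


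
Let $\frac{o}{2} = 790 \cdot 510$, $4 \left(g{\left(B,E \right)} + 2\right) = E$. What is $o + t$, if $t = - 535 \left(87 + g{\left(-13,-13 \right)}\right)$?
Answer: $\frac{3048255}{4} \approx 7.6206 \cdot 10^{5}$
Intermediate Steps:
$g{\left(B,E \right)} = -2 + \frac{E}{4}$
$o = 805800$ ($o = 2 \cdot 790 \cdot 510 = 2 \cdot 402900 = 805800$)
$t = - \frac{174945}{4}$ ($t = - 535 \left(87 + \left(-2 + \frac{1}{4} \left(-13\right)\right)\right) = - 535 \left(87 - \frac{21}{4}\right) = \left(-535\right) \frac{327}{4} = - \frac{174945}{4} \approx -43736.0$)
$o + t = 805800 - \frac{174945}{4} = \frac{3048255}{4}$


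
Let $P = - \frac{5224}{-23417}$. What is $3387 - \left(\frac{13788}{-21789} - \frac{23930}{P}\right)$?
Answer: $\frac{699748655413}{6323652} \approx 1.1066 \cdot 10^{5}$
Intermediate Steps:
$P = \frac{5224}{23417}$ ($P = \left(-5224\right) \left(- \frac{1}{23417}\right) = \frac{5224}{23417} \approx 0.22309$)
$3387 - \left(\frac{13788}{-21789} - \frac{23930}{P}\right) = 3387 - \left(\frac{13788}{-21789} - \frac{23930}{\frac{5224}{23417}}\right) = 3387 - \left(13788 \left(- \frac{1}{21789}\right) - \frac{280184405}{2612}\right) = 3387 - \left(- \frac{1532}{2421} - \frac{280184405}{2612}\right) = 3387 - - \frac{678330446089}{6323652} = 3387 + \frac{678330446089}{6323652} = \frac{699748655413}{6323652}$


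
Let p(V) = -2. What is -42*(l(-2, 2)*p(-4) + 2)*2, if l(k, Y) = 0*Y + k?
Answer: -504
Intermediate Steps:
l(k, Y) = k (l(k, Y) = 0 + k = k)
-42*(l(-2, 2)*p(-4) + 2)*2 = -42*(-2*(-2) + 2)*2 = -42*(4 + 2)*2 = -252*2 = -42*12 = -504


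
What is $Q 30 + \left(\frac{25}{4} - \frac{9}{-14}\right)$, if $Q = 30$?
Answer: $\frac{25393}{28} \approx 906.89$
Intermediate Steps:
$Q 30 + \left(\frac{25}{4} - \frac{9}{-14}\right) = 30 \cdot 30 + \left(\frac{25}{4} - \frac{9}{-14}\right) = 900 + \left(25 \cdot \frac{1}{4} - - \frac{9}{14}\right) = 900 + \left(\frac{25}{4} + \frac{9}{14}\right) = 900 + \frac{193}{28} = \frac{25393}{28}$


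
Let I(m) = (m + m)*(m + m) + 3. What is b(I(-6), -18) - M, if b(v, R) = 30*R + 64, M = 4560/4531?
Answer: -2161316/4531 ≈ -477.01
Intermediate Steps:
M = 4560/4531 (M = 4560*(1/4531) = 4560/4531 ≈ 1.0064)
I(m) = 3 + 4*m² (I(m) = (2*m)*(2*m) + 3 = 4*m² + 3 = 3 + 4*m²)
b(v, R) = 64 + 30*R
b(I(-6), -18) - M = (64 + 30*(-18)) - 1*4560/4531 = (64 - 540) - 4560/4531 = -476 - 4560/4531 = -2161316/4531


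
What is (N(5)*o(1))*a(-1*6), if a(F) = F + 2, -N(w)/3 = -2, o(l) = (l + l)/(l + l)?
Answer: -24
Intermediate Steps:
o(l) = 1 (o(l) = (2*l)/((2*l)) = (2*l)*(1/(2*l)) = 1)
N(w) = 6 (N(w) = -3*(-2) = 6)
a(F) = 2 + F
(N(5)*o(1))*a(-1*6) = (6*1)*(2 - 1*6) = 6*(2 - 6) = 6*(-4) = -24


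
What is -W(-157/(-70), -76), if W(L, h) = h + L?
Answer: 5163/70 ≈ 73.757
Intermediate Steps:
W(L, h) = L + h
-W(-157/(-70), -76) = -(-157/(-70) - 76) = -(-157*(-1/70) - 76) = -(157/70 - 76) = -1*(-5163/70) = 5163/70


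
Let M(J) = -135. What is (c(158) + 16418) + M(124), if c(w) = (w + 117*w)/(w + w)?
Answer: 16342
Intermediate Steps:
c(w) = 59 (c(w) = (118*w)/((2*w)) = (118*w)*(1/(2*w)) = 59)
(c(158) + 16418) + M(124) = (59 + 16418) - 135 = 16477 - 135 = 16342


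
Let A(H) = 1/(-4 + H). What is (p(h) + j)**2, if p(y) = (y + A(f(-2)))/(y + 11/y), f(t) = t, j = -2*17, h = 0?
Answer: 1156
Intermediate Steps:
j = -34
p(y) = (-1/6 + y)/(y + 11/y) (p(y) = (y + 1/(-4 - 2))/(y + 11/y) = (y + 1/(-6))/(y + 11/y) = (y - 1/6)/(y + 11/y) = (-1/6 + y)/(y + 11/y))
(p(h) + j)**2 = ((1/6)*0*(-1 + 6*0)/(11 + 0**2) - 34)**2 = ((1/6)*0*(-1 + 0)/(11 + 0) - 34)**2 = ((1/6)*0*(-1)/11 - 34)**2 = ((1/6)*0*(1/11)*(-1) - 34)**2 = (0 - 34)**2 = (-34)**2 = 1156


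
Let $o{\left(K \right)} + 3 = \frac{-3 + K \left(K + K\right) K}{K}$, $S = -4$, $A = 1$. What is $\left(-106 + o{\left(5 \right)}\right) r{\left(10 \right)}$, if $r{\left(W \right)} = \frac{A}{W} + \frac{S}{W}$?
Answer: $\frac{447}{25} \approx 17.88$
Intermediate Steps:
$o{\left(K \right)} = -3 + \frac{-3 + 2 K^{3}}{K}$ ($o{\left(K \right)} = -3 + \frac{-3 + K \left(K + K\right) K}{K} = -3 + \frac{-3 + K 2 K K}{K} = -3 + \frac{-3 + K 2 K^{2}}{K} = -3 + \frac{-3 + 2 K^{3}}{K}$)
$r{\left(W \right)} = - \frac{3}{W}$ ($r{\left(W \right)} = 1 \frac{1}{W} - \frac{4}{W} = \frac{1}{W} - \frac{4}{W} = - \frac{3}{W}$)
$\left(-106 + o{\left(5 \right)}\right) r{\left(10 \right)} = \left(-106 - \left(3 - 50 + \frac{3}{5}\right)\right) \left(- \frac{3}{10}\right) = \left(-106 - - \frac{232}{5}\right) \left(\left(-3\right) \frac{1}{10}\right) = \left(-106 - - \frac{232}{5}\right) \left(- \frac{3}{10}\right) = \left(-106 + \frac{232}{5}\right) \left(- \frac{3}{10}\right) = \left(- \frac{298}{5}\right) \left(- \frac{3}{10}\right) = \frac{447}{25}$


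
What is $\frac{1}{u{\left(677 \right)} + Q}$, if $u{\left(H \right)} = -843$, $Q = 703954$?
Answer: $\frac{1}{703111} \approx 1.4222 \cdot 10^{-6}$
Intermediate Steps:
$\frac{1}{u{\left(677 \right)} + Q} = \frac{1}{-843 + 703954} = \frac{1}{703111}$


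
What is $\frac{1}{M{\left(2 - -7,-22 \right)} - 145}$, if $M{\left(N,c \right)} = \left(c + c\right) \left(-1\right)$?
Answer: $- \frac{1}{101} \approx -0.009901$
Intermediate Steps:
$M{\left(N,c \right)} = - 2 c$ ($M{\left(N,c \right)} = 2 c \left(-1\right) = - 2 c$)
$\frac{1}{M{\left(2 - -7,-22 \right)} - 145} = \frac{1}{\left(-2\right) \left(-22\right) - 145} = \frac{1}{44 - 145} = \frac{1}{-101} = - \frac{1}{101}$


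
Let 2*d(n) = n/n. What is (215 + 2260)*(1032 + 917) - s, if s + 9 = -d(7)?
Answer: 9647569/2 ≈ 4.8238e+6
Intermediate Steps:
d(n) = ½ (d(n) = (n/n)/2 = (½)*1 = ½)
s = -19/2 (s = -9 - 1*½ = -9 - ½ = -19/2 ≈ -9.5000)
(215 + 2260)*(1032 + 917) - s = (215 + 2260)*(1032 + 917) - 1*(-19/2) = 2475*1949 + 19/2 = 4823775 + 19/2 = 9647569/2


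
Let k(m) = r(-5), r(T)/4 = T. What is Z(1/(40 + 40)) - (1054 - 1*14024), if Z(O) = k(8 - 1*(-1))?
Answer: 12950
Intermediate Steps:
r(T) = 4*T
k(m) = -20 (k(m) = 4*(-5) = -20)
Z(O) = -20
Z(1/(40 + 40)) - (1054 - 1*14024) = -20 - (1054 - 1*14024) = -20 - (1054 - 14024) = -20 - 1*(-12970) = -20 + 12970 = 12950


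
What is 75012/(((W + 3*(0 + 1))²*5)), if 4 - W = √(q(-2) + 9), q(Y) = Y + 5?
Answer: 4575732/6845 + 2100336*√3/6845 ≈ 1199.9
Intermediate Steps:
q(Y) = 5 + Y
W = 4 - 2*√3 (W = 4 - √((5 - 2) + 9) = 4 - √(3 + 9) = 4 - √12 = 4 - 2*√3 ≈ 0.53590)
75012/(((W + 3*(0 + 1))²*5)) = 75012/((((4 - 2*√3) + 3*(0 + 1))²*5)) = 75012/((((4 - 2*√3) + 3*1)²*5)) = 75012/((((4 - 2*√3) + 3)²*5)) = 75012/(((7 - 2*√3)²*5)) = 75012/((5*(7 - 2*√3)²)) = 75012*(1/(5*(7 - 2*√3)²)) = 75012/(5*(7 - 2*√3)²)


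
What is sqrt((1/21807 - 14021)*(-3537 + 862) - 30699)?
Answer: sqrt(1980142723053311)/7269 ≈ 6121.7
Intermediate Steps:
sqrt((1/21807 - 14021)*(-3537 + 862) - 30699) = sqrt((1/21807 - 14021)*(-2675) - 30699) = sqrt(-305755946/21807*(-2675) - 30699) = sqrt(817897155550/21807 - 30699) = sqrt(817227702457/21807) = sqrt(1980142723053311)/7269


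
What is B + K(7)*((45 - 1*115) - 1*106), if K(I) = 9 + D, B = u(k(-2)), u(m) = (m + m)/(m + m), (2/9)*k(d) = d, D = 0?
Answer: -1583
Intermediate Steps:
k(d) = 9*d/2
u(m) = 1 (u(m) = (2*m)/((2*m)) = (2*m)*(1/(2*m)) = 1)
B = 1
K(I) = 9 (K(I) = 9 + 0 = 9)
B + K(7)*((45 - 1*115) - 1*106) = 1 + 9*((45 - 1*115) - 1*106) = 1 + 9*((45 - 115) - 106) = 1 + 9*(-70 - 106) = 1 + 9*(-176) = 1 - 1584 = -1583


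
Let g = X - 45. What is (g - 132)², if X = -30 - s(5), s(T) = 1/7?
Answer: 2102500/49 ≈ 42908.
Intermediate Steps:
s(T) = ⅐
X = -211/7 (X = -30 - 1*⅐ = -30 - ⅐ = -211/7 ≈ -30.143)
g = -526/7 (g = -211/7 - 45 = -526/7 ≈ -75.143)
(g - 132)² = (-526/7 - 132)² = (-1450/7)² = 2102500/49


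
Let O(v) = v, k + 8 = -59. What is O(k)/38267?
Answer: -67/38267 ≈ -0.0017509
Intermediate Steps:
k = -67 (k = -8 - 59 = -67)
O(k)/38267 = -67/38267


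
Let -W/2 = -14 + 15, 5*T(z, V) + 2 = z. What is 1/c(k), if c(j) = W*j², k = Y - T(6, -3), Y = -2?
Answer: -25/392 ≈ -0.063776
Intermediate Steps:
T(z, V) = -⅖ + z/5
W = -2 (W = -2*(-14 + 15) = -2*1 = -2)
k = -14/5 (k = -2 - (-⅖ + (⅕)*6) = -2 - (-⅖ + 6/5) = -2 - 1*⅘ = -2 - ⅘ = -14/5 ≈ -2.8000)
c(j) = -2*j²
1/c(k) = 1/(-2*(-14/5)²) = 1/(-2*196/25) = 1/(-392/25) = -25/392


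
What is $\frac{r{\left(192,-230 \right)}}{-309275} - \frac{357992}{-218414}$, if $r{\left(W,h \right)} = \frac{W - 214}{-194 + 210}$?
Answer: $\frac{442873104477}{270199959400} \approx 1.6391$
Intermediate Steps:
$r{\left(W,h \right)} = - \frac{107}{8} + \frac{W}{16}$ ($r{\left(W,h \right)} = \frac{-214 + W}{16} = \left(-214 + W\right) \frac{1}{16} = - \frac{107}{8} + \frac{W}{16}$)
$\frac{r{\left(192,-230 \right)}}{-309275} - \frac{357992}{-218414} = \frac{- \frac{107}{8} + \frac{1}{16} \cdot 192}{-309275} - \frac{357992}{-218414} = \left(- \frac{107}{8} + 12\right) \left(- \frac{1}{309275}\right) - - \frac{178996}{109207} = \left(- \frac{11}{8}\right) \left(- \frac{1}{309275}\right) + \frac{178996}{109207} = \frac{11}{2474200} + \frac{178996}{109207} = \frac{442873104477}{270199959400}$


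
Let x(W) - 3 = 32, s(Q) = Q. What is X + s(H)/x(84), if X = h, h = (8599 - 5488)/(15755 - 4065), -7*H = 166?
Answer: -33667/81830 ≈ -0.41143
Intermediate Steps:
H = -166/7 (H = -⅐*166 = -166/7 ≈ -23.714)
x(W) = 35 (x(W) = 3 + 32 = 35)
h = 3111/11690 ≈ 0.26612
X = 3111/11690 ≈ 0.26612
X + s(H)/x(84) = 3111/11690 - 166/7/35 = 3111/11690 - 166/7*1/35 = 3111/11690 - 166/245 = -33667/81830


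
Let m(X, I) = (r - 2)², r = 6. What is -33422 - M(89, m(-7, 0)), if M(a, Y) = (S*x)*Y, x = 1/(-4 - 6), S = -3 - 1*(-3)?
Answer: -33422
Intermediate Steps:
m(X, I) = 16 (m(X, I) = (6 - 2)² = 4² = 16)
S = 0 (S = -3 + 3 = 0)
x = -⅒ (x = 1/(-10) = -⅒ ≈ -0.10000)
M(a, Y) = 0 (M(a, Y) = (0*(-⅒))*Y = 0*Y = 0)
-33422 - M(89, m(-7, 0)) = -33422 - 1*0 = -33422 + 0 = -33422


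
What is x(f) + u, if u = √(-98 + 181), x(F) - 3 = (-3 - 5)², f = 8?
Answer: 67 + √83 ≈ 76.110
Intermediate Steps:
x(F) = 67 (x(F) = 3 + (-3 - 5)² = 3 + (-8)² = 3 + 64 = 67)
u = √83 ≈ 9.1104
x(f) + u = 67 + √83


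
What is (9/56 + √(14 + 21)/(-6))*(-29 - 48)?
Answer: -99/8 + 77*√35/6 ≈ 63.548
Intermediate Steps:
(9/56 + √(14 + 21)/(-6))*(-29 - 48) = (9*(1/56) + √35*(-⅙))*(-77) = (9/56 - √35/6)*(-77) = -99/8 + 77*√35/6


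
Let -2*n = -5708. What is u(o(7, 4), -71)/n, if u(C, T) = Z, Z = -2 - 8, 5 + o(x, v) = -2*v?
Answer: -5/1427 ≈ -0.0035039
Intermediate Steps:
o(x, v) = -5 - 2*v
n = 2854 (n = -1/2*(-5708) = 2854)
Z = -10
u(C, T) = -10
u(o(7, 4), -71)/n = -10/2854 = -10*1/2854 = -5/1427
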